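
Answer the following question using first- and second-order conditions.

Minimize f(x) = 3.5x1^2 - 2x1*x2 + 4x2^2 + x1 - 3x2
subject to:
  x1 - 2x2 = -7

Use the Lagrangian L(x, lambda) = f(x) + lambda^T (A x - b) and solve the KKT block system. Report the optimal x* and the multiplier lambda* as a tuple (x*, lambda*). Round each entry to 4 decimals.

Form the Lagrangian:
  L(x, lambda) = (1/2) x^T Q x + c^T x + lambda^T (A x - b)
Stationarity (grad_x L = 0): Q x + c + A^T lambda = 0.
Primal feasibility: A x = b.

This gives the KKT block system:
  [ Q   A^T ] [ x     ]   [-c ]
  [ A    0  ] [ lambda ] = [ b ]

Solving the linear system:
  x*      = (-0.9286, 3.0357)
  lambda* = (11.5714)
  f(x*)   = 35.4821

x* = (-0.9286, 3.0357), lambda* = (11.5714)


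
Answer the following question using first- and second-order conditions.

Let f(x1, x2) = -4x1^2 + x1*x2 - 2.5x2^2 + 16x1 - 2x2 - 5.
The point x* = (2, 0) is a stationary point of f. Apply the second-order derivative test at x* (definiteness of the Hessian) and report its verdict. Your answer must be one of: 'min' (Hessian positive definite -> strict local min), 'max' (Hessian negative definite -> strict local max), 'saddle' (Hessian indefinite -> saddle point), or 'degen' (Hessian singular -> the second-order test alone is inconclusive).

Compute the Hessian H = grad^2 f:
  H = [[-8, 1], [1, -5]]
Verify stationarity: grad f(x*) = H x* + g = (0, 0).
Eigenvalues of H: -8.3028, -4.6972.
Both eigenvalues < 0, so H is negative definite -> x* is a strict local max.

max


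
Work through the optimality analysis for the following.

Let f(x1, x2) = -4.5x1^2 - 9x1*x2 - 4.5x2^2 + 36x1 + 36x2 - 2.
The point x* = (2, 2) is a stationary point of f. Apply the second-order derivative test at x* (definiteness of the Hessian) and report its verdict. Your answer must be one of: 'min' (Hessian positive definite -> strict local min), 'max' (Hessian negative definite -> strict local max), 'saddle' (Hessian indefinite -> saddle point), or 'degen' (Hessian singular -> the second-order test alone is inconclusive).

Compute the Hessian H = grad^2 f:
  H = [[-9, -9], [-9, -9]]
Verify stationarity: grad f(x*) = H x* + g = (0, 0).
Eigenvalues of H: -18, 0.
H has a zero eigenvalue (singular; negative semidefinite but not definite), so H is neither positive definite, negative definite, nor indefinite. The second-order test alone is inconclusive -> degen.
(Indeed, f is constant along the null direction of H through x*, so x* is not a strict local extremum.)

degen


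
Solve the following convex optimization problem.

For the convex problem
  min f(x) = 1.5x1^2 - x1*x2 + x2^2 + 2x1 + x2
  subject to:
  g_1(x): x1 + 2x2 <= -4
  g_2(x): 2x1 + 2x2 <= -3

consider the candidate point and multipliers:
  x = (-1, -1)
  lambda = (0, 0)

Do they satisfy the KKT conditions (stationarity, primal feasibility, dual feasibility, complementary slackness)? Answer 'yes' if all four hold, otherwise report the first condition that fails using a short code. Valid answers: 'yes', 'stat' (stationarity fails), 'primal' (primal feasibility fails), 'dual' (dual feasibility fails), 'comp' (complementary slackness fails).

Gradient of f: grad f(x) = Q x + c = (0, 0)
Constraint values g_i(x) = a_i^T x - b_i:
  g_1((-1, -1)) = 1
  g_2((-1, -1)) = -1
Stationarity residual: grad f(x) + sum_i lambda_i a_i = (0, 0)
  -> stationarity OK
Primal feasibility (all g_i <= 0): FAILS
Dual feasibility (all lambda_i >= 0): OK
Complementary slackness (lambda_i * g_i(x) = 0 for all i): OK

Verdict: the first failing condition is primal_feasibility -> primal.

primal


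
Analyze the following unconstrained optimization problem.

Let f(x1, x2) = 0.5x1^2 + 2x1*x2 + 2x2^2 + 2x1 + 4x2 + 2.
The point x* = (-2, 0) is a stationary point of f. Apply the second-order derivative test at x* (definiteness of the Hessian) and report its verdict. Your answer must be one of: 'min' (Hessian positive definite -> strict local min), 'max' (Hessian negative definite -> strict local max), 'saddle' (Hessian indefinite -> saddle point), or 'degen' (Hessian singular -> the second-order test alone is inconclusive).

Compute the Hessian H = grad^2 f:
  H = [[1, 2], [2, 4]]
Verify stationarity: grad f(x*) = H x* + g = (0, 0).
Eigenvalues of H: 0, 5.
H has a zero eigenvalue (singular; positive semidefinite but not definite), so H is neither positive definite, negative definite, nor indefinite. The second-order test alone is inconclusive -> degen.
(Indeed, f is constant along the null direction of H through x*, so x* is not a strict local extremum.)

degen


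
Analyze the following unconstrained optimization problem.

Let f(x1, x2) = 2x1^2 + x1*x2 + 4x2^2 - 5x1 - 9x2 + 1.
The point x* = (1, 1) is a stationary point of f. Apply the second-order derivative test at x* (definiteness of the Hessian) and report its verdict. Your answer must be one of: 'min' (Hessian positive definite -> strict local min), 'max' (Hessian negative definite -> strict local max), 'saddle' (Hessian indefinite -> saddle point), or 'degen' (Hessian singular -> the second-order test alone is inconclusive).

Compute the Hessian H = grad^2 f:
  H = [[4, 1], [1, 8]]
Verify stationarity: grad f(x*) = H x* + g = (0, 0).
Eigenvalues of H: 3.7639, 8.2361.
Both eigenvalues > 0, so H is positive definite -> x* is a strict local min.

min


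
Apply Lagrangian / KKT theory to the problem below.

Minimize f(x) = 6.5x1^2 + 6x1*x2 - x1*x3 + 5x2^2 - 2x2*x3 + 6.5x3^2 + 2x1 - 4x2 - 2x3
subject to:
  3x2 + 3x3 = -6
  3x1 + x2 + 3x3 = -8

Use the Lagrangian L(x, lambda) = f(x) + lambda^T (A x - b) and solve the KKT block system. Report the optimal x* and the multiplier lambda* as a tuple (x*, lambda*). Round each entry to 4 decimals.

Form the Lagrangian:
  L(x, lambda) = (1/2) x^T Q x + c^T x + lambda^T (A x - b)
Stationarity (grad_x L = 0): Q x + c + A^T lambda = 0.
Primal feasibility: A x = b.

This gives the KKT block system:
  [ Q   A^T ] [ x     ]   [-c ]
  [ A    0  ] [ lambda ] = [ b ]

Solving the linear system:
  x*      = (-0.9868, -0.4802, -1.5198)
  lambda* = (2.54, 4.0633)
  f(x*)   = 25.3668

x* = (-0.9868, -0.4802, -1.5198), lambda* = (2.54, 4.0633)


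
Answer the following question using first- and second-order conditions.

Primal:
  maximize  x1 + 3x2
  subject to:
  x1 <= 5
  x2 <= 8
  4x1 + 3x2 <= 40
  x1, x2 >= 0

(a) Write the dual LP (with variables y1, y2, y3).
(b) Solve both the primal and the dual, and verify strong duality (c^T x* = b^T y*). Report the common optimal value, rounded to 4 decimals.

The standard primal-dual pair for 'max c^T x s.t. A x <= b, x >= 0' is:
  Dual:  min b^T y  s.t.  A^T y >= c,  y >= 0.

So the dual LP is:
  minimize  5y1 + 8y2 + 40y3
  subject to:
    y1 + 4y3 >= 1
    y2 + 3y3 >= 3
    y1, y2, y3 >= 0

Solving the primal: x* = (4, 8).
  primal value c^T x* = 28.
Solving the dual: y* = (0, 2.25, 0.25).
  dual value b^T y* = 28.
Strong duality: c^T x* = b^T y*. Confirmed.

28


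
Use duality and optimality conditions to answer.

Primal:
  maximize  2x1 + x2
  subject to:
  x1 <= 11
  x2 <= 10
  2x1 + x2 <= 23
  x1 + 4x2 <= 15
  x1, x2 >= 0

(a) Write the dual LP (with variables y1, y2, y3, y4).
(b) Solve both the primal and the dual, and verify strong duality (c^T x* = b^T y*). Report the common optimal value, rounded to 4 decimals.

The standard primal-dual pair for 'max c^T x s.t. A x <= b, x >= 0' is:
  Dual:  min b^T y  s.t.  A^T y >= c,  y >= 0.

So the dual LP is:
  minimize  11y1 + 10y2 + 23y3 + 15y4
  subject to:
    y1 + 2y3 + y4 >= 2
    y2 + y3 + 4y4 >= 1
    y1, y2, y3, y4 >= 0

Solving the primal: x* = (11, 1).
  primal value c^T x* = 23.
Solving the dual: y* = (1.75, 0, 0, 0.25).
  dual value b^T y* = 23.
Strong duality: c^T x* = b^T y*. Confirmed.

23


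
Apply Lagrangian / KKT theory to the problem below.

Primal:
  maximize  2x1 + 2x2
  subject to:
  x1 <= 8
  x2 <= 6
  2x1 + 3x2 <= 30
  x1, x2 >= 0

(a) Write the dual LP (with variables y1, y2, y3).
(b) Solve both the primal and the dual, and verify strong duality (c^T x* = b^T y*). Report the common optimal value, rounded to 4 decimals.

The standard primal-dual pair for 'max c^T x s.t. A x <= b, x >= 0' is:
  Dual:  min b^T y  s.t.  A^T y >= c,  y >= 0.

So the dual LP is:
  minimize  8y1 + 6y2 + 30y3
  subject to:
    y1 + 2y3 >= 2
    y2 + 3y3 >= 2
    y1, y2, y3 >= 0

Solving the primal: x* = (8, 4.6667).
  primal value c^T x* = 25.3333.
Solving the dual: y* = (0.6667, 0, 0.6667).
  dual value b^T y* = 25.3333.
Strong duality: c^T x* = b^T y*. Confirmed.

25.3333


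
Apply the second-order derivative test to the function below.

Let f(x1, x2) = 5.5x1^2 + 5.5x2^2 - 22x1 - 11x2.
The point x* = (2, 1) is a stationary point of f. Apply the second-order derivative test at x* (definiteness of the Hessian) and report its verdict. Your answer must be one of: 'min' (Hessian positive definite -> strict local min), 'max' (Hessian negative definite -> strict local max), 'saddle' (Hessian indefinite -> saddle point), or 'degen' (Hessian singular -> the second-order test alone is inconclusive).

Compute the Hessian H = grad^2 f:
  H = [[11, 0], [0, 11]]
Verify stationarity: grad f(x*) = H x* + g = (0, 0).
Eigenvalues of H: 11, 11.
Both eigenvalues > 0, so H is positive definite -> x* is a strict local min.

min


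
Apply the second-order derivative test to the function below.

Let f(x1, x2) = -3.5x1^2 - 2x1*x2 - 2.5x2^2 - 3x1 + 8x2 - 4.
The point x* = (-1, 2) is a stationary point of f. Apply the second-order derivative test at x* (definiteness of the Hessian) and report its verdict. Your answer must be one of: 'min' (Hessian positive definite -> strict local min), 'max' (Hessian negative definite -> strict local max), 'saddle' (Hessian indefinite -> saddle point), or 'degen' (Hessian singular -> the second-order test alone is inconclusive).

Compute the Hessian H = grad^2 f:
  H = [[-7, -2], [-2, -5]]
Verify stationarity: grad f(x*) = H x* + g = (0, 0).
Eigenvalues of H: -8.2361, -3.7639.
Both eigenvalues < 0, so H is negative definite -> x* is a strict local max.

max


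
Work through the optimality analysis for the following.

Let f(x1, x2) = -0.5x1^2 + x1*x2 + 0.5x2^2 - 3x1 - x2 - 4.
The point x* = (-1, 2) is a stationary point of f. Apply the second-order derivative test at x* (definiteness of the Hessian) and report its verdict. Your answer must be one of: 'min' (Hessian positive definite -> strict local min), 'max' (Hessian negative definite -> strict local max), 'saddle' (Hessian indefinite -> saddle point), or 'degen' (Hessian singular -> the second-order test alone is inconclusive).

Compute the Hessian H = grad^2 f:
  H = [[-1, 1], [1, 1]]
Verify stationarity: grad f(x*) = H x* + g = (0, 0).
Eigenvalues of H: -1.4142, 1.4142.
Eigenvalues have mixed signs, so H is indefinite -> x* is a saddle point.

saddle


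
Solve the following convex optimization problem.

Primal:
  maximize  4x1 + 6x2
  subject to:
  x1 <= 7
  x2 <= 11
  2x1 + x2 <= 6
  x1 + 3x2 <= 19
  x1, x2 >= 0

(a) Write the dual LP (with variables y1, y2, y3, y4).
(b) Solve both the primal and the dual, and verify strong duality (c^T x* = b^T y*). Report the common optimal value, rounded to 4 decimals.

The standard primal-dual pair for 'max c^T x s.t. A x <= b, x >= 0' is:
  Dual:  min b^T y  s.t.  A^T y >= c,  y >= 0.

So the dual LP is:
  minimize  7y1 + 11y2 + 6y3 + 19y4
  subject to:
    y1 + 2y3 + y4 >= 4
    y2 + y3 + 3y4 >= 6
    y1, y2, y3, y4 >= 0

Solving the primal: x* = (0, 6).
  primal value c^T x* = 36.
Solving the dual: y* = (0, 0, 6, 0).
  dual value b^T y* = 36.
Strong duality: c^T x* = b^T y*. Confirmed.

36


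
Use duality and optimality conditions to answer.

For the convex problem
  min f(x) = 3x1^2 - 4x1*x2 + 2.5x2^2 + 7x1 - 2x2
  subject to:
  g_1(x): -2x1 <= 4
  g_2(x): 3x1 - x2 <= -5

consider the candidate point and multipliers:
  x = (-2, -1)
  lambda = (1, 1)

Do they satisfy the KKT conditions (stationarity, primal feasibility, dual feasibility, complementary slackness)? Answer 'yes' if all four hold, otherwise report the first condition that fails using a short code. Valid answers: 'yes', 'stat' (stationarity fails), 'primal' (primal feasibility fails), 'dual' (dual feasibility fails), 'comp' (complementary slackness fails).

Gradient of f: grad f(x) = Q x + c = (-1, 1)
Constraint values g_i(x) = a_i^T x - b_i:
  g_1((-2, -1)) = 0
  g_2((-2, -1)) = 0
Stationarity residual: grad f(x) + sum_i lambda_i a_i = (0, 0)
  -> stationarity OK
Primal feasibility (all g_i <= 0): OK
Dual feasibility (all lambda_i >= 0): OK
Complementary slackness (lambda_i * g_i(x) = 0 for all i): OK

Verdict: yes, KKT holds.

yes


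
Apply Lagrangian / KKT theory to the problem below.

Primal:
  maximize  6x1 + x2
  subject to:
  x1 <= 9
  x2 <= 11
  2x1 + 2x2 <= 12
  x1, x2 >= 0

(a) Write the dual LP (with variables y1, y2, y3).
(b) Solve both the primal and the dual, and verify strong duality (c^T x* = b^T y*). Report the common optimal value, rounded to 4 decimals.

The standard primal-dual pair for 'max c^T x s.t. A x <= b, x >= 0' is:
  Dual:  min b^T y  s.t.  A^T y >= c,  y >= 0.

So the dual LP is:
  minimize  9y1 + 11y2 + 12y3
  subject to:
    y1 + 2y3 >= 6
    y2 + 2y3 >= 1
    y1, y2, y3 >= 0

Solving the primal: x* = (6, 0).
  primal value c^T x* = 36.
Solving the dual: y* = (0, 0, 3).
  dual value b^T y* = 36.
Strong duality: c^T x* = b^T y*. Confirmed.

36


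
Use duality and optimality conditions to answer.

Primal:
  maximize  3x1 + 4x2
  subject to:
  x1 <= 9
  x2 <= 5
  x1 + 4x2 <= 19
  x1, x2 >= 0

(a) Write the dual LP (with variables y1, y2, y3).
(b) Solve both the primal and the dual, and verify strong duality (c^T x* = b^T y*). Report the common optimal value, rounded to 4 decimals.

The standard primal-dual pair for 'max c^T x s.t. A x <= b, x >= 0' is:
  Dual:  min b^T y  s.t.  A^T y >= c,  y >= 0.

So the dual LP is:
  minimize  9y1 + 5y2 + 19y3
  subject to:
    y1 + y3 >= 3
    y2 + 4y3 >= 4
    y1, y2, y3 >= 0

Solving the primal: x* = (9, 2.5).
  primal value c^T x* = 37.
Solving the dual: y* = (2, 0, 1).
  dual value b^T y* = 37.
Strong duality: c^T x* = b^T y*. Confirmed.

37


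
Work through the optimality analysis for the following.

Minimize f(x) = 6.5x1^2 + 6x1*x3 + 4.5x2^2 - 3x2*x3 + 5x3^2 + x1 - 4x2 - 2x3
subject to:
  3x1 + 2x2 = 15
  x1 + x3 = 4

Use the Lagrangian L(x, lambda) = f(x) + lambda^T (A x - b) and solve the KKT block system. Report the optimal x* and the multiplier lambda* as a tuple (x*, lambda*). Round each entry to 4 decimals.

Form the Lagrangian:
  L(x, lambda) = (1/2) x^T Q x + c^T x + lambda^T (A x - b)
Stationarity (grad_x L = 0): Q x + c + A^T lambda = 0.
Primal feasibility: A x = b.

This gives the KKT block system:
  [ Q   A^T ] [ x     ]   [-c ]
  [ A    0  ] [ lambda ] = [ b ]

Solving the linear system:
  x*      = (3.0449, 2.9326, 0.9551)
  lambda* = (-9.764, -17.0225)
  f(x*)   = 101.9775

x* = (3.0449, 2.9326, 0.9551), lambda* = (-9.764, -17.0225)


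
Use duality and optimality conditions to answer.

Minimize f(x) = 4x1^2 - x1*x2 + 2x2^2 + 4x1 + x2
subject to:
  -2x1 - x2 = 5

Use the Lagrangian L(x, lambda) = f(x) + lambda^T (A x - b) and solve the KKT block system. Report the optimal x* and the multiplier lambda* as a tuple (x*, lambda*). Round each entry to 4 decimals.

Form the Lagrangian:
  L(x, lambda) = (1/2) x^T Q x + c^T x + lambda^T (A x - b)
Stationarity (grad_x L = 0): Q x + c + A^T lambda = 0.
Primal feasibility: A x = b.

This gives the KKT block system:
  [ Q   A^T ] [ x     ]   [-c ]
  [ A    0  ] [ lambda ] = [ b ]

Solving the linear system:
  x*      = (-1.6786, -1.6429)
  lambda* = (-3.8929)
  f(x*)   = 5.5536

x* = (-1.6786, -1.6429), lambda* = (-3.8929)


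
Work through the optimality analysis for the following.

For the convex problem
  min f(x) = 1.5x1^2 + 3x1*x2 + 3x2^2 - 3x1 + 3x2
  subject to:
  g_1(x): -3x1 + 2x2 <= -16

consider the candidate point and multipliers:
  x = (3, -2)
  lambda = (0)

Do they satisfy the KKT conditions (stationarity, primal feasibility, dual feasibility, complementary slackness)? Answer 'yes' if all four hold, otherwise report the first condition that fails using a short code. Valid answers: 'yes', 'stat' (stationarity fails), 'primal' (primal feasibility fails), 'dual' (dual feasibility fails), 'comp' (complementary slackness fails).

Gradient of f: grad f(x) = Q x + c = (0, 0)
Constraint values g_i(x) = a_i^T x - b_i:
  g_1((3, -2)) = 3
Stationarity residual: grad f(x) + sum_i lambda_i a_i = (0, 0)
  -> stationarity OK
Primal feasibility (all g_i <= 0): FAILS
Dual feasibility (all lambda_i >= 0): OK
Complementary slackness (lambda_i * g_i(x) = 0 for all i): OK

Verdict: the first failing condition is primal_feasibility -> primal.

primal


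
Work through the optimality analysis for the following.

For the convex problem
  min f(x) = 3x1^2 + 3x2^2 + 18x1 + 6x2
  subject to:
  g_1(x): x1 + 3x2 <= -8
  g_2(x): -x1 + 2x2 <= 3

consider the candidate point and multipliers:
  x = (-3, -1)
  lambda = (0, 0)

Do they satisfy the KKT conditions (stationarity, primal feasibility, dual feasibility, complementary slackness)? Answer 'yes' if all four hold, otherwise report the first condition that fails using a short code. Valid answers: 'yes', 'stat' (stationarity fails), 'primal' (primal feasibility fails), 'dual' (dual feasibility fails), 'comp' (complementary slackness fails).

Gradient of f: grad f(x) = Q x + c = (0, 0)
Constraint values g_i(x) = a_i^T x - b_i:
  g_1((-3, -1)) = 2
  g_2((-3, -1)) = -2
Stationarity residual: grad f(x) + sum_i lambda_i a_i = (0, 0)
  -> stationarity OK
Primal feasibility (all g_i <= 0): FAILS
Dual feasibility (all lambda_i >= 0): OK
Complementary slackness (lambda_i * g_i(x) = 0 for all i): OK

Verdict: the first failing condition is primal_feasibility -> primal.

primal


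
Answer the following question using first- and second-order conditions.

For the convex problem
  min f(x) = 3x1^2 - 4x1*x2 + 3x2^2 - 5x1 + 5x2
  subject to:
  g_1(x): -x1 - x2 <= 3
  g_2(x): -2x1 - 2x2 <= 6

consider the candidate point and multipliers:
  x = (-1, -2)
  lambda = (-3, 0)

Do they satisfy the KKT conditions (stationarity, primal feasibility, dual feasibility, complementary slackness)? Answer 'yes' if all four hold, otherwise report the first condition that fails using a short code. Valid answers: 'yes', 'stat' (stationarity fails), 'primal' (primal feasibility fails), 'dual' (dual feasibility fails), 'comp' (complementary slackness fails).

Gradient of f: grad f(x) = Q x + c = (-3, -3)
Constraint values g_i(x) = a_i^T x - b_i:
  g_1((-1, -2)) = 0
  g_2((-1, -2)) = 0
Stationarity residual: grad f(x) + sum_i lambda_i a_i = (0, 0)
  -> stationarity OK
Primal feasibility (all g_i <= 0): OK
Dual feasibility (all lambda_i >= 0): FAILS
Complementary slackness (lambda_i * g_i(x) = 0 for all i): OK

Verdict: the first failing condition is dual_feasibility -> dual.

dual


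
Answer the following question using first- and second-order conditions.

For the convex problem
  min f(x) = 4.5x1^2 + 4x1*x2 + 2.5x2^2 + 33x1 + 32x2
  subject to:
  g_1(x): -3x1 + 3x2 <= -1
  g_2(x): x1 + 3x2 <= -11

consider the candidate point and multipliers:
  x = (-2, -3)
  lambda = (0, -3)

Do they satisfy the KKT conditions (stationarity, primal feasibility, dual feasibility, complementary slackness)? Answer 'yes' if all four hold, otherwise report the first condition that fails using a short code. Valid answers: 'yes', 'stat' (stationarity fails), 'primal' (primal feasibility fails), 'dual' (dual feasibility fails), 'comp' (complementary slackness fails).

Gradient of f: grad f(x) = Q x + c = (3, 9)
Constraint values g_i(x) = a_i^T x - b_i:
  g_1((-2, -3)) = -2
  g_2((-2, -3)) = 0
Stationarity residual: grad f(x) + sum_i lambda_i a_i = (0, 0)
  -> stationarity OK
Primal feasibility (all g_i <= 0): OK
Dual feasibility (all lambda_i >= 0): FAILS
Complementary slackness (lambda_i * g_i(x) = 0 for all i): OK

Verdict: the first failing condition is dual_feasibility -> dual.

dual


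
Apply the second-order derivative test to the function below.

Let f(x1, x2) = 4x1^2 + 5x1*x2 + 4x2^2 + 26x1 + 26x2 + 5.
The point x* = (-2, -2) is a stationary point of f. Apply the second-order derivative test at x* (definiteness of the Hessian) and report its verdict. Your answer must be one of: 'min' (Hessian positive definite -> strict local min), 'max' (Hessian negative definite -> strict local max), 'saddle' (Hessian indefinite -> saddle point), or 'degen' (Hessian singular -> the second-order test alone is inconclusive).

Compute the Hessian H = grad^2 f:
  H = [[8, 5], [5, 8]]
Verify stationarity: grad f(x*) = H x* + g = (0, 0).
Eigenvalues of H: 3, 13.
Both eigenvalues > 0, so H is positive definite -> x* is a strict local min.

min


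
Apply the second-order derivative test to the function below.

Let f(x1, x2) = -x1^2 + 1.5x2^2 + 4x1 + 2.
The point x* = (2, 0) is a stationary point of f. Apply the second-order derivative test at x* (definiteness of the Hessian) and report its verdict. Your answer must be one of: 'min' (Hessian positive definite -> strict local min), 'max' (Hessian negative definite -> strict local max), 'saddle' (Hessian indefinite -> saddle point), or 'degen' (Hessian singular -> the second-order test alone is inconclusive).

Compute the Hessian H = grad^2 f:
  H = [[-2, 0], [0, 3]]
Verify stationarity: grad f(x*) = H x* + g = (0, 0).
Eigenvalues of H: -2, 3.
Eigenvalues have mixed signs, so H is indefinite -> x* is a saddle point.

saddle


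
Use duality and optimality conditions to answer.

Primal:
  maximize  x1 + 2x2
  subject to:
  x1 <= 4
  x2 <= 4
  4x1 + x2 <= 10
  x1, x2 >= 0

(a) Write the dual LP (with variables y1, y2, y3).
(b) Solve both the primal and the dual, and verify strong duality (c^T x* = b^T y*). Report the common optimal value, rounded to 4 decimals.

The standard primal-dual pair for 'max c^T x s.t. A x <= b, x >= 0' is:
  Dual:  min b^T y  s.t.  A^T y >= c,  y >= 0.

So the dual LP is:
  minimize  4y1 + 4y2 + 10y3
  subject to:
    y1 + 4y3 >= 1
    y2 + y3 >= 2
    y1, y2, y3 >= 0

Solving the primal: x* = (1.5, 4).
  primal value c^T x* = 9.5.
Solving the dual: y* = (0, 1.75, 0.25).
  dual value b^T y* = 9.5.
Strong duality: c^T x* = b^T y*. Confirmed.

9.5


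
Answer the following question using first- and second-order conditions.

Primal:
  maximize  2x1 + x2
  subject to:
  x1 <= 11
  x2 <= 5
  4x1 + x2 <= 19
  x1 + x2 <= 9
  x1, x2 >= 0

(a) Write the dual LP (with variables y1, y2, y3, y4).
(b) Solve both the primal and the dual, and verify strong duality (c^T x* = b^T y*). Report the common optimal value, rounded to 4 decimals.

The standard primal-dual pair for 'max c^T x s.t. A x <= b, x >= 0' is:
  Dual:  min b^T y  s.t.  A^T y >= c,  y >= 0.

So the dual LP is:
  minimize  11y1 + 5y2 + 19y3 + 9y4
  subject to:
    y1 + 4y3 + y4 >= 2
    y2 + y3 + y4 >= 1
    y1, y2, y3, y4 >= 0

Solving the primal: x* = (3.5, 5).
  primal value c^T x* = 12.
Solving the dual: y* = (0, 0.5, 0.5, 0).
  dual value b^T y* = 12.
Strong duality: c^T x* = b^T y*. Confirmed.

12


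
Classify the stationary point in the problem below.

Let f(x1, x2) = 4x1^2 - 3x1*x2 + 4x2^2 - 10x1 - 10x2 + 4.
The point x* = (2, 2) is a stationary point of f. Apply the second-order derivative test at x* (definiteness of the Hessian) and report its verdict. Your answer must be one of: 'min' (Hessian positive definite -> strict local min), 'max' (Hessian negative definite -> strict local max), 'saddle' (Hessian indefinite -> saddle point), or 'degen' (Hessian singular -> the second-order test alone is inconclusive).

Compute the Hessian H = grad^2 f:
  H = [[8, -3], [-3, 8]]
Verify stationarity: grad f(x*) = H x* + g = (0, 0).
Eigenvalues of H: 5, 11.
Both eigenvalues > 0, so H is positive definite -> x* is a strict local min.

min


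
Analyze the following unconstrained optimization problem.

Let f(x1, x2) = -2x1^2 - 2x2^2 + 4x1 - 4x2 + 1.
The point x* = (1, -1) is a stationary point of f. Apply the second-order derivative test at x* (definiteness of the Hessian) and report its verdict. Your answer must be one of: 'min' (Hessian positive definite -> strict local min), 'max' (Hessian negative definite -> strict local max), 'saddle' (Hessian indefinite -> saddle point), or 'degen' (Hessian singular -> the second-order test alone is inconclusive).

Compute the Hessian H = grad^2 f:
  H = [[-4, 0], [0, -4]]
Verify stationarity: grad f(x*) = H x* + g = (0, 0).
Eigenvalues of H: -4, -4.
Both eigenvalues < 0, so H is negative definite -> x* is a strict local max.

max


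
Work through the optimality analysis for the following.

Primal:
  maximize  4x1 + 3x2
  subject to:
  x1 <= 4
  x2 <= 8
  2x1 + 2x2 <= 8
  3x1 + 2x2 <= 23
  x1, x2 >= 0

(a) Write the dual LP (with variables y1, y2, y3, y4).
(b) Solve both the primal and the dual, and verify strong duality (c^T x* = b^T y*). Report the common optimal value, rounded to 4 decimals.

The standard primal-dual pair for 'max c^T x s.t. A x <= b, x >= 0' is:
  Dual:  min b^T y  s.t.  A^T y >= c,  y >= 0.

So the dual LP is:
  minimize  4y1 + 8y2 + 8y3 + 23y4
  subject to:
    y1 + 2y3 + 3y4 >= 4
    y2 + 2y3 + 2y4 >= 3
    y1, y2, y3, y4 >= 0

Solving the primal: x* = (4, 0).
  primal value c^T x* = 16.
Solving the dual: y* = (1, 0, 1.5, 0).
  dual value b^T y* = 16.
Strong duality: c^T x* = b^T y*. Confirmed.

16


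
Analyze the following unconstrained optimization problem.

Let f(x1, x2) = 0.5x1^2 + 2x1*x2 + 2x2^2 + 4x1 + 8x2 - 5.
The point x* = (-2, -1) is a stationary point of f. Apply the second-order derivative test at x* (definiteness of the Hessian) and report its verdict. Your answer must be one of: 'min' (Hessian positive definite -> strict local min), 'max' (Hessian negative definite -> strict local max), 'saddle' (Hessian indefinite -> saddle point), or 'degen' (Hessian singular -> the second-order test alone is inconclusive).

Compute the Hessian H = grad^2 f:
  H = [[1, 2], [2, 4]]
Verify stationarity: grad f(x*) = H x* + g = (0, 0).
Eigenvalues of H: 0, 5.
H has a zero eigenvalue (singular; positive semidefinite but not definite), so H is neither positive definite, negative definite, nor indefinite. The second-order test alone is inconclusive -> degen.
(Indeed, f is constant along the null direction of H through x*, so x* is not a strict local extremum.)

degen


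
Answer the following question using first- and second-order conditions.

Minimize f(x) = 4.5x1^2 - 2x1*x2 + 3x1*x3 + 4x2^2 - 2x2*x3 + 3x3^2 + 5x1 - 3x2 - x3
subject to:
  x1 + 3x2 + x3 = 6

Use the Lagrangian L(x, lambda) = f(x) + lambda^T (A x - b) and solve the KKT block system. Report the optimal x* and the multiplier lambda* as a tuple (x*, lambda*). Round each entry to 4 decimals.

Form the Lagrangian:
  L(x, lambda) = (1/2) x^T Q x + c^T x + lambda^T (A x - b)
Stationarity (grad_x L = 0): Q x + c + A^T lambda = 0.
Primal feasibility: A x = b.

This gives the KKT block system:
  [ Q   A^T ] [ x     ]   [-c ]
  [ A    0  ] [ lambda ] = [ b ]

Solving the linear system:
  x*      = (-0.3282, 1.6615, 1.3436)
  lambda* = (-2.7538)
  f(x*)   = 4.2769

x* = (-0.3282, 1.6615, 1.3436), lambda* = (-2.7538)


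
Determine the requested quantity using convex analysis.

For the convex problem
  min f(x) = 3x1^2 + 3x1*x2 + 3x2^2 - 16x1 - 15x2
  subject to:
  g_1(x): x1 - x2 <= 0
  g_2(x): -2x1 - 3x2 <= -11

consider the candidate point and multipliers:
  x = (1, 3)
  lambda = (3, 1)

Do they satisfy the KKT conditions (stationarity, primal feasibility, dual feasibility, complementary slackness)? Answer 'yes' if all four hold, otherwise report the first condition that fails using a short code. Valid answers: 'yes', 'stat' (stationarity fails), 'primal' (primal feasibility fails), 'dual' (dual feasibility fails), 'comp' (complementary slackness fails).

Gradient of f: grad f(x) = Q x + c = (-1, 6)
Constraint values g_i(x) = a_i^T x - b_i:
  g_1((1, 3)) = -2
  g_2((1, 3)) = 0
Stationarity residual: grad f(x) + sum_i lambda_i a_i = (0, 0)
  -> stationarity OK
Primal feasibility (all g_i <= 0): OK
Dual feasibility (all lambda_i >= 0): OK
Complementary slackness (lambda_i * g_i(x) = 0 for all i): FAILS

Verdict: the first failing condition is complementary_slackness -> comp.

comp


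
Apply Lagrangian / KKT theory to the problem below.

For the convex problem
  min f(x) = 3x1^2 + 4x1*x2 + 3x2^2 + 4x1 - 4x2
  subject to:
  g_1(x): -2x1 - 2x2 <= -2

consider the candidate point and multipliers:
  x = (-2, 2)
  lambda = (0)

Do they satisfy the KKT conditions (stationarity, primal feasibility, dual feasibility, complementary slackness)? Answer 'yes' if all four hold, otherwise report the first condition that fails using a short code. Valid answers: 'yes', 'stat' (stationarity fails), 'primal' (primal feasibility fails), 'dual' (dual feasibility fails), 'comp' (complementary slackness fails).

Gradient of f: grad f(x) = Q x + c = (0, 0)
Constraint values g_i(x) = a_i^T x - b_i:
  g_1((-2, 2)) = 2
Stationarity residual: grad f(x) + sum_i lambda_i a_i = (0, 0)
  -> stationarity OK
Primal feasibility (all g_i <= 0): FAILS
Dual feasibility (all lambda_i >= 0): OK
Complementary slackness (lambda_i * g_i(x) = 0 for all i): OK

Verdict: the first failing condition is primal_feasibility -> primal.

primal


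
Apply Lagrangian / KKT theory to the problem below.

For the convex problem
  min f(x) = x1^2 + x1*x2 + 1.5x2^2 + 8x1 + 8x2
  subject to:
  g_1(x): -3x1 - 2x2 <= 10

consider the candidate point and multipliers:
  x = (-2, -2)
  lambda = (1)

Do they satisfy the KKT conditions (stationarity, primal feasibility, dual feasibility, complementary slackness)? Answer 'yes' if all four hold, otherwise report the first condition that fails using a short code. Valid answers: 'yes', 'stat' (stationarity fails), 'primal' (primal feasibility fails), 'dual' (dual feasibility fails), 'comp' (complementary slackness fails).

Gradient of f: grad f(x) = Q x + c = (2, 0)
Constraint values g_i(x) = a_i^T x - b_i:
  g_1((-2, -2)) = 0
Stationarity residual: grad f(x) + sum_i lambda_i a_i = (-1, -2)
  -> stationarity FAILS
Primal feasibility (all g_i <= 0): OK
Dual feasibility (all lambda_i >= 0): OK
Complementary slackness (lambda_i * g_i(x) = 0 for all i): OK

Verdict: the first failing condition is stationarity -> stat.

stat


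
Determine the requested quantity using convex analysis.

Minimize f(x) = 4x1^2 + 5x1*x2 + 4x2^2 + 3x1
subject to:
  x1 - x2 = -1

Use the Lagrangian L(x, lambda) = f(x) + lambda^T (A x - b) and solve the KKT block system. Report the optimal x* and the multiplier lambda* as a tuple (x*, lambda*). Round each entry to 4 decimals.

Form the Lagrangian:
  L(x, lambda) = (1/2) x^T Q x + c^T x + lambda^T (A x - b)
Stationarity (grad_x L = 0): Q x + c + A^T lambda = 0.
Primal feasibility: A x = b.

This gives the KKT block system:
  [ Q   A^T ] [ x     ]   [-c ]
  [ A    0  ] [ lambda ] = [ b ]

Solving the linear system:
  x*      = (-0.6154, 0.3846)
  lambda* = (0)
  f(x*)   = -0.9231

x* = (-0.6154, 0.3846), lambda* = (0)


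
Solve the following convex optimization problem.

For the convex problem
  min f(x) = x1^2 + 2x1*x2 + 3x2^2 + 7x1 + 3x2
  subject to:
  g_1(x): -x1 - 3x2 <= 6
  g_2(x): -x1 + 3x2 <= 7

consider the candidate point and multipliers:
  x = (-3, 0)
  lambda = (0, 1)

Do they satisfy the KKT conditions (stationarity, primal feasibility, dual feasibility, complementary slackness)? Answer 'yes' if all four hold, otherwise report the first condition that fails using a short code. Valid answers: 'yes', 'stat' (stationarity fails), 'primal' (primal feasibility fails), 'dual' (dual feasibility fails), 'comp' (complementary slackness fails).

Gradient of f: grad f(x) = Q x + c = (1, -3)
Constraint values g_i(x) = a_i^T x - b_i:
  g_1((-3, 0)) = -3
  g_2((-3, 0)) = -4
Stationarity residual: grad f(x) + sum_i lambda_i a_i = (0, 0)
  -> stationarity OK
Primal feasibility (all g_i <= 0): OK
Dual feasibility (all lambda_i >= 0): OK
Complementary slackness (lambda_i * g_i(x) = 0 for all i): FAILS

Verdict: the first failing condition is complementary_slackness -> comp.

comp


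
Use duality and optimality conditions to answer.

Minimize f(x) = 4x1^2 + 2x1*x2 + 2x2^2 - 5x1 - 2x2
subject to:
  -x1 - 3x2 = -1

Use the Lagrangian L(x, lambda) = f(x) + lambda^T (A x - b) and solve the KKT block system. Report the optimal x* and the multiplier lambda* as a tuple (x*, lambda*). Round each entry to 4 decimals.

Form the Lagrangian:
  L(x, lambda) = (1/2) x^T Q x + c^T x + lambda^T (A x - b)
Stationarity (grad_x L = 0): Q x + c + A^T lambda = 0.
Primal feasibility: A x = b.

This gives the KKT block system:
  [ Q   A^T ] [ x     ]   [-c ]
  [ A    0  ] [ lambda ] = [ b ]

Solving the linear system:
  x*      = (0.5781, 0.1406)
  lambda* = (-0.0938)
  f(x*)   = -1.6328

x* = (0.5781, 0.1406), lambda* = (-0.0938)


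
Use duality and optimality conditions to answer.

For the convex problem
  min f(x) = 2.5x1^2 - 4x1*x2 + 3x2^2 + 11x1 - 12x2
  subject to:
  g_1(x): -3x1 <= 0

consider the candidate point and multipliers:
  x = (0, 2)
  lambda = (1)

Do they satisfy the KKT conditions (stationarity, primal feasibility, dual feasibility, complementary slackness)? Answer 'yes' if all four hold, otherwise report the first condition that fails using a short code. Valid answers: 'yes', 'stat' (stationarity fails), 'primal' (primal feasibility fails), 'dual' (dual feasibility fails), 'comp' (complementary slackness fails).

Gradient of f: grad f(x) = Q x + c = (3, 0)
Constraint values g_i(x) = a_i^T x - b_i:
  g_1((0, 2)) = 0
Stationarity residual: grad f(x) + sum_i lambda_i a_i = (0, 0)
  -> stationarity OK
Primal feasibility (all g_i <= 0): OK
Dual feasibility (all lambda_i >= 0): OK
Complementary slackness (lambda_i * g_i(x) = 0 for all i): OK

Verdict: yes, KKT holds.

yes


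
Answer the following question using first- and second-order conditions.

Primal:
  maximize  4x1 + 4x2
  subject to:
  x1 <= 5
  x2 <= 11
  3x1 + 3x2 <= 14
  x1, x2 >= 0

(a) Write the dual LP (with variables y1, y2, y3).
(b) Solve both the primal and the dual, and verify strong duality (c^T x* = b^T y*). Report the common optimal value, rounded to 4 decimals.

The standard primal-dual pair for 'max c^T x s.t. A x <= b, x >= 0' is:
  Dual:  min b^T y  s.t.  A^T y >= c,  y >= 0.

So the dual LP is:
  minimize  5y1 + 11y2 + 14y3
  subject to:
    y1 + 3y3 >= 4
    y2 + 3y3 >= 4
    y1, y2, y3 >= 0

Solving the primal: x* = (4.6667, 0).
  primal value c^T x* = 18.6667.
Solving the dual: y* = (0, 0, 1.3333).
  dual value b^T y* = 18.6667.
Strong duality: c^T x* = b^T y*. Confirmed.

18.6667


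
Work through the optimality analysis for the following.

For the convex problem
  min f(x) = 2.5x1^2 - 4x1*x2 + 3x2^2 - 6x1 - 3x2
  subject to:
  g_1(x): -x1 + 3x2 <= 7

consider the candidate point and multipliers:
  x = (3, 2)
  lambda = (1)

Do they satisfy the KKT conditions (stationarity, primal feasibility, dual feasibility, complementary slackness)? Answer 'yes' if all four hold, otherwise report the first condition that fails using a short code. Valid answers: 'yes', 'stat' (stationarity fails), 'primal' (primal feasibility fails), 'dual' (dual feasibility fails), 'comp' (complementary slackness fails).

Gradient of f: grad f(x) = Q x + c = (1, -3)
Constraint values g_i(x) = a_i^T x - b_i:
  g_1((3, 2)) = -4
Stationarity residual: grad f(x) + sum_i lambda_i a_i = (0, 0)
  -> stationarity OK
Primal feasibility (all g_i <= 0): OK
Dual feasibility (all lambda_i >= 0): OK
Complementary slackness (lambda_i * g_i(x) = 0 for all i): FAILS

Verdict: the first failing condition is complementary_slackness -> comp.

comp


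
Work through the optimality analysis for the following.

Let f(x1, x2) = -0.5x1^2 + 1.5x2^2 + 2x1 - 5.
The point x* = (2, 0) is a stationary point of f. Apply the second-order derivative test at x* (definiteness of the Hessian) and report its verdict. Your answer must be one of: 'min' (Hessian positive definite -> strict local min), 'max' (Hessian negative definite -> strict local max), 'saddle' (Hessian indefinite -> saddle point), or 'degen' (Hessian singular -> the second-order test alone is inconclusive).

Compute the Hessian H = grad^2 f:
  H = [[-1, 0], [0, 3]]
Verify stationarity: grad f(x*) = H x* + g = (0, 0).
Eigenvalues of H: -1, 3.
Eigenvalues have mixed signs, so H is indefinite -> x* is a saddle point.

saddle


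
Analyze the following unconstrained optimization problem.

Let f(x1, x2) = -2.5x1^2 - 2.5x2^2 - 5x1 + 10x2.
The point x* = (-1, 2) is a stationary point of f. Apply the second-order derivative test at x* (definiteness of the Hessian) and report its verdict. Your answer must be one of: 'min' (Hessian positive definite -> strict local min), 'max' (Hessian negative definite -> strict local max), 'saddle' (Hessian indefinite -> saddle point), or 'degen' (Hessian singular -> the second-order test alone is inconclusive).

Compute the Hessian H = grad^2 f:
  H = [[-5, 0], [0, -5]]
Verify stationarity: grad f(x*) = H x* + g = (0, 0).
Eigenvalues of H: -5, -5.
Both eigenvalues < 0, so H is negative definite -> x* is a strict local max.

max


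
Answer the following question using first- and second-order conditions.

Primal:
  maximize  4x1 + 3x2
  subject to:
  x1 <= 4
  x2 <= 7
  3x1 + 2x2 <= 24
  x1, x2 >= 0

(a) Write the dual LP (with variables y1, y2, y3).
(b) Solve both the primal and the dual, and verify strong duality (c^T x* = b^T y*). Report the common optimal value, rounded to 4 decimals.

The standard primal-dual pair for 'max c^T x s.t. A x <= b, x >= 0' is:
  Dual:  min b^T y  s.t.  A^T y >= c,  y >= 0.

So the dual LP is:
  minimize  4y1 + 7y2 + 24y3
  subject to:
    y1 + 3y3 >= 4
    y2 + 2y3 >= 3
    y1, y2, y3 >= 0

Solving the primal: x* = (3.3333, 7).
  primal value c^T x* = 34.3333.
Solving the dual: y* = (0, 0.3333, 1.3333).
  dual value b^T y* = 34.3333.
Strong duality: c^T x* = b^T y*. Confirmed.

34.3333


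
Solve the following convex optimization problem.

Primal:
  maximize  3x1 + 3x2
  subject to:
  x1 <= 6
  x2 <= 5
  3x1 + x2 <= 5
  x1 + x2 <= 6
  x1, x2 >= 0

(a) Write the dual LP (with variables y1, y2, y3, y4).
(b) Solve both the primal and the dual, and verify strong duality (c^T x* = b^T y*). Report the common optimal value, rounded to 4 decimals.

The standard primal-dual pair for 'max c^T x s.t. A x <= b, x >= 0' is:
  Dual:  min b^T y  s.t.  A^T y >= c,  y >= 0.

So the dual LP is:
  minimize  6y1 + 5y2 + 5y3 + 6y4
  subject to:
    y1 + 3y3 + y4 >= 3
    y2 + y3 + y4 >= 3
    y1, y2, y3, y4 >= 0

Solving the primal: x* = (0, 5).
  primal value c^T x* = 15.
Solving the dual: y* = (0, 2, 1, 0).
  dual value b^T y* = 15.
Strong duality: c^T x* = b^T y*. Confirmed.

15


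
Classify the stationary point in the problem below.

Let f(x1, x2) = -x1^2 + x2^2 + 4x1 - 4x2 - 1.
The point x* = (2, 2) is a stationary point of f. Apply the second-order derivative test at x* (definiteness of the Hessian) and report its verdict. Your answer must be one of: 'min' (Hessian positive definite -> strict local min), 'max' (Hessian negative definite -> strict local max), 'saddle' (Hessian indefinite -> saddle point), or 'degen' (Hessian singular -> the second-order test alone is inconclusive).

Compute the Hessian H = grad^2 f:
  H = [[-2, 0], [0, 2]]
Verify stationarity: grad f(x*) = H x* + g = (0, 0).
Eigenvalues of H: -2, 2.
Eigenvalues have mixed signs, so H is indefinite -> x* is a saddle point.

saddle


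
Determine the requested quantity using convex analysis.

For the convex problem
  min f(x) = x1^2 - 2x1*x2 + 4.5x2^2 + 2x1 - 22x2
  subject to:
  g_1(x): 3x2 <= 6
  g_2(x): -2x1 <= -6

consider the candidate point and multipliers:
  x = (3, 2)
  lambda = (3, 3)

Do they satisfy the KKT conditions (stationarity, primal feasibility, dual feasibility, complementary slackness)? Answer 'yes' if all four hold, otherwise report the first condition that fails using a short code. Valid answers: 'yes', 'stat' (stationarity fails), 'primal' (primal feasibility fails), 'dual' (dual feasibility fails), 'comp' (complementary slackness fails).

Gradient of f: grad f(x) = Q x + c = (4, -10)
Constraint values g_i(x) = a_i^T x - b_i:
  g_1((3, 2)) = 0
  g_2((3, 2)) = 0
Stationarity residual: grad f(x) + sum_i lambda_i a_i = (-2, -1)
  -> stationarity FAILS
Primal feasibility (all g_i <= 0): OK
Dual feasibility (all lambda_i >= 0): OK
Complementary slackness (lambda_i * g_i(x) = 0 for all i): OK

Verdict: the first failing condition is stationarity -> stat.

stat
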